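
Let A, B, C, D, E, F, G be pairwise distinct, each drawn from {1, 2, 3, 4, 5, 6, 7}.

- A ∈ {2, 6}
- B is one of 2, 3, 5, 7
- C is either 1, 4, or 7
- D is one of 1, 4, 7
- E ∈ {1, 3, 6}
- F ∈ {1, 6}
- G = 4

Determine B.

5

G's domain is down to {4}, so G = 4. Eliminate 4 elsewhere: C, D.
Among the 6 still-open variables, 5 fits only B (and all 6 values in {1, 2, 3, 5, 6, 7} must be used), so B = 5.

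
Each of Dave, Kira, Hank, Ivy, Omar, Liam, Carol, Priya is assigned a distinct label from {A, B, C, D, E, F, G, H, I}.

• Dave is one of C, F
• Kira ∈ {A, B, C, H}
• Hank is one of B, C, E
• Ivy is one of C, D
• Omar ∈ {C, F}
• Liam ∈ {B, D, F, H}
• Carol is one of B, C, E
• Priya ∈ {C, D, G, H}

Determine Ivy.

The 8 variables draw from only 8 values {A, B, C, D, E, F, G, H}, so each is used; only Kira can be A, hence Kira = A.
The 7 still-open variables together cover exactly {B, C, D, E, F, G, H} — 7 values for 7 variables — and G appears only in Priya's list, so Priya = G.
The 6 still-open variables draw from only 6 values {B, C, D, E, F, H}, so each is used; only Liam can be H, hence Liam = H.
Among the 5 still-open variables, D fits only Ivy (and all 5 values in {B, C, D, E, F} must be used), so Ivy = D.

D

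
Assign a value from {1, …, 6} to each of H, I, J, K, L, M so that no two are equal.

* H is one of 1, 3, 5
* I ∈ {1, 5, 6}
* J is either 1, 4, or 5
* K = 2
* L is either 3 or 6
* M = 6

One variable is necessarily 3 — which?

K's domain is down to {2}, so K = 2.
That leaves M = 6. Strike 6 from I, L.
So 3 goes to L.

L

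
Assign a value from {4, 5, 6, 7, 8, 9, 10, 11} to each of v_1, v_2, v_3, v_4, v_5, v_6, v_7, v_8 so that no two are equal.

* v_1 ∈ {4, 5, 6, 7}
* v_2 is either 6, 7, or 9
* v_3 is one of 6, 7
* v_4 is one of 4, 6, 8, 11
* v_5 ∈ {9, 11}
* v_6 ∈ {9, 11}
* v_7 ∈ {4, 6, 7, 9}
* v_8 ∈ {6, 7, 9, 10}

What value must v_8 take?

10

The 8 variables draw from only 8 values {4, 5, 6, 7, 8, 9, 10, 11}, so each is used; only v_1 can be 5, hence v_1 = 5.
Among the 7 still-open variables, 8 fits only v_4 (and all 7 values in {4, 6, 7, 8, 9, 10, 11} must be used), so v_4 = 8.
The 6 still-open variables draw from only 6 values {4, 6, 7, 9, 10, 11}, so each is used; only v_7 can be 4, hence v_7 = 4.
Among the 5 still-open variables, 10 fits only v_8 (and all 5 values in {6, 7, 9, 10, 11} must be used), so v_8 = 10.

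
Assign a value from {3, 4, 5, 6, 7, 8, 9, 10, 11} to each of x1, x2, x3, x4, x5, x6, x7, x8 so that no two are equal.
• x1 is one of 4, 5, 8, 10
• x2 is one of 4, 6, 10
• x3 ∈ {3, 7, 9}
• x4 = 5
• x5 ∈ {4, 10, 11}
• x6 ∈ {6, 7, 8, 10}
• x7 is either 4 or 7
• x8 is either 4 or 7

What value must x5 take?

11

x4's domain is down to {5}, so x4 = 5. Eliminate 5 elsewhere: x1.
The 2 variables x7 and x8 are confined to {4, 7}, which locks those values in; drop them from x1, x2, x3, x5, x6.
x1, x2, x6 share exactly the 3 values {6, 8, 10}; by pigeonhole those values go to them, so strike 6, 8, 10 from x5.
So x5 = 11.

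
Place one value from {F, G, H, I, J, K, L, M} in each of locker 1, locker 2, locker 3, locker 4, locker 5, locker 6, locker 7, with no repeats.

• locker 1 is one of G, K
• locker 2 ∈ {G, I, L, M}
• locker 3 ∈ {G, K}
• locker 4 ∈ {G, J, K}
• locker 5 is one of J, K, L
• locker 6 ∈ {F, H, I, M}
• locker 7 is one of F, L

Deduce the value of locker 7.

The 2 variables locker 1 and locker 3 are confined to {G, K}, which locks those values in; drop them from locker 2, locker 4, locker 5.
locker 4 has just one choice, so locker 4 = J. So locker 5 can't be J.
That leaves locker 5 = L. Remove L from locker 2, locker 7.
So locker 7 = F.

F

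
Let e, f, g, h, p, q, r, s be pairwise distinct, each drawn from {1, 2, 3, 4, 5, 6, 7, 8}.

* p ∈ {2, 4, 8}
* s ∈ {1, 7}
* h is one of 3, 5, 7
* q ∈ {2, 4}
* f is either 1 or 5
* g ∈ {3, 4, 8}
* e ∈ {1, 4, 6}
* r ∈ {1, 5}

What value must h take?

3

The 8 variables draw from only 8 values {1, 2, 3, 4, 5, 6, 7, 8}, so each is used; only e can be 6, hence e = 6.
f and r between them cover only {1, 5} — a naked pair. Remove those values from h, s.
s must be 7 (only option left). So h can't be 7.
So h = 3.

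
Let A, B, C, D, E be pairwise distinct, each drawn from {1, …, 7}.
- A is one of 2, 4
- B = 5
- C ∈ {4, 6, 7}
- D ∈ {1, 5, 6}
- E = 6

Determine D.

1

B has just one choice, so B = 5. Remove 5 from D.
E's domain is down to {6}, so E = 6. Eliminate 6 elsewhere: C, D.
So D = 1.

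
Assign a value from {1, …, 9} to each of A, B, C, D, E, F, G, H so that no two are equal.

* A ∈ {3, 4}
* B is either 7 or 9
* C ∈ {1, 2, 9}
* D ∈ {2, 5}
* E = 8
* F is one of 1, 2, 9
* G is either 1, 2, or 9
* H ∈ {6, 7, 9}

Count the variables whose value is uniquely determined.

4

E's domain is down to {8}, so E = 8.
C, F, G between them cover only {1, 2, 9} — a naked triple. Remove those values from B, D, H.
B must be 7 (only option left). Remove 7 from H.
D must be 5 (only option left).
H has just one choice, so H = 6.
Determined: B=7, D=5, E=8, H=6. The other variables each still have more than one consistent value. That makes 4.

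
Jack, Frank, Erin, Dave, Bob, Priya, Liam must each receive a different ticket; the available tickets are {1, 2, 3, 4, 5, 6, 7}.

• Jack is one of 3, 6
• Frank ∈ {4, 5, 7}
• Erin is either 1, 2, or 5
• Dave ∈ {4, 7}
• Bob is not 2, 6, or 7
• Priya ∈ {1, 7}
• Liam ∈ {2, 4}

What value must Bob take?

The 7 variables draw from only 7 values {1, 2, 3, 4, 5, 6, 7}, so each is used; only Jack can be 6, hence Jack = 6.
The 6 still-open variables draw from only 6 values {1, 2, 3, 4, 5, 7}, so each is used; only Bob can be 3, hence Bob = 3.

3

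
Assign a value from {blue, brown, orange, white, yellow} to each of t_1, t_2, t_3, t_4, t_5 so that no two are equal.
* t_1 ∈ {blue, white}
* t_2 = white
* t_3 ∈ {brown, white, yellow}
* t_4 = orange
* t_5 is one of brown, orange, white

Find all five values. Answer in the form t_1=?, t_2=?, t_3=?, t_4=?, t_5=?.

t_1=blue, t_2=white, t_3=yellow, t_4=orange, t_5=brown

t_2's domain is down to {white}, so t_2 = white. Strike white from t_1, t_3, t_5.
That leaves t_4 = orange. Remove orange from t_5.
t_5's domain is down to {brown}, so t_5 = brown. Strike brown from t_3.
That leaves t_1 = blue.
t_3's domain is down to {yellow}, so t_3 = yellow.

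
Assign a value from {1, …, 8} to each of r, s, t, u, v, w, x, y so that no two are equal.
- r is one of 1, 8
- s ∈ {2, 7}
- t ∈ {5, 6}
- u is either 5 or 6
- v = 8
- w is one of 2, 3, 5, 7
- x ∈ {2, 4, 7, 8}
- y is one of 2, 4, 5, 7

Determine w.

3

v has just one choice, so v = 8. Eliminate 8 elsewhere: r, x.
r has just one choice, so r = 1.
The 6 still-open variables together cover exactly {2, 3, 4, 5, 6, 7} — 6 values for 6 variables — and 3 appears only in w's list, so w = 3.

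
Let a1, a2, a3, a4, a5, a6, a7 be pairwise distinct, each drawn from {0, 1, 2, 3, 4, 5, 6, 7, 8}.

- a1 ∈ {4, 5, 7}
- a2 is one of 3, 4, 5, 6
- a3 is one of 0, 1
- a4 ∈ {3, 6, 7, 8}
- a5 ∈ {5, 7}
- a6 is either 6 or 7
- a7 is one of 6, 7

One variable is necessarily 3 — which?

a2

a6 and a7 share exactly the 2 values {6, 7}; by pigeonhole those values go to them, so strike 6, 7 from a1, a2, a4, a5.
That leaves a5 = 5. So a1, a2 can't be 5.
a1's domain is down to {4}, so a1 = 4. Eliminate 4 elsewhere: a2.
So 3 goes to a2.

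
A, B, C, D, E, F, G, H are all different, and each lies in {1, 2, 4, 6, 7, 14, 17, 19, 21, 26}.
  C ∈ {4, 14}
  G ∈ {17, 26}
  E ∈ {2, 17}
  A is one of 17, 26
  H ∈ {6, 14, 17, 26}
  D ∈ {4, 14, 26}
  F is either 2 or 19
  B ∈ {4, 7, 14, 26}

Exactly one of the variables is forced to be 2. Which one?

Among the 8 variables, 6 fits only H (and all 8 values in {2, 4, 6, 7, 14, 17, 19, 26} must be used), so H = 6.
Among the 7 still-open variables, 7 fits only B (and all 7 values in {2, 4, 7, 14, 17, 19, 26} must be used), so B = 7.
The 6 still-open variables draw from only 6 values {2, 4, 14, 17, 19, 26}, so each is used; only F can be 19, hence F = 19.
Among the 5 still-open variables, 2 fits only E (and all 5 values in {2, 4, 14, 17, 26} must be used), so E = 2.

E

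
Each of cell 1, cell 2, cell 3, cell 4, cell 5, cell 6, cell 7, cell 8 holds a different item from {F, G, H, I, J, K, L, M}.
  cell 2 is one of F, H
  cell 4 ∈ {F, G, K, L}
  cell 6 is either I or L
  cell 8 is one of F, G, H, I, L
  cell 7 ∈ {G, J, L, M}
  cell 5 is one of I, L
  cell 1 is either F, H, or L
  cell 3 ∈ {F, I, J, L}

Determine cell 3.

J

The 8 variables draw from only 8 values {F, G, H, I, J, K, L, M}, so each is used; only cell 4 can be K, hence cell 4 = K.
The 7 still-open variables draw from only 7 values {F, G, H, I, J, L, M}, so each is used; only cell 7 can be M, hence cell 7 = M.
Among the 6 still-open variables, G fits only cell 8 (and all 6 values in {F, G, H, I, J, L} must be used), so cell 8 = G.
Among the 5 still-open variables, J fits only cell 3 (and all 5 values in {F, H, I, J, L} must be used), so cell 3 = J.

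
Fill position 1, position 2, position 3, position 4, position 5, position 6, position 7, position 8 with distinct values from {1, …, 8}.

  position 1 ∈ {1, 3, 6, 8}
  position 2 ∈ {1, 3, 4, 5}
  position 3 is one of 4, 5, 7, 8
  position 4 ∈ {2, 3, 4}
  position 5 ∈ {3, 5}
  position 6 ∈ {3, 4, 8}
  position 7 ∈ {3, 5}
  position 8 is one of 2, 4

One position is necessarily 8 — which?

Among the 8 variables, 6 fits only position 1 (and all 8 values in {1, 2, 3, 4, 5, 6, 7, 8} must be used), so position 1 = 6.
The 7 still-open variables draw from only 7 values {1, 2, 3, 4, 5, 7, 8}, so each is used; only position 2 can be 1, hence position 2 = 1.
The 6 still-open variables draw from only 6 values {2, 3, 4, 5, 7, 8}, so each is used; only position 3 can be 7, hence position 3 = 7.
Among the 5 still-open variables, 8 fits only position 6 (and all 5 values in {2, 3, 4, 5, 8} must be used), so position 6 = 8.

position 6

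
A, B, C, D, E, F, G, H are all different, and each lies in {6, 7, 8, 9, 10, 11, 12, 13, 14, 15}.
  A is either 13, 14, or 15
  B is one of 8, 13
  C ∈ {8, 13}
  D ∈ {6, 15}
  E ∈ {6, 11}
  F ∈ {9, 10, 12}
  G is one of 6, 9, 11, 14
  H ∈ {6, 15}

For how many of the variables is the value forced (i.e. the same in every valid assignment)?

The 2 variables B and C are confined to {8, 13}, which locks those values in; drop them from A.
The 2 variables D and H are confined to {6, 15}, which locks those values in; drop them from A, E, G.
That leaves A = 14. Strike 14 from G.
E must be 11 (only option left). Remove 11 from G.
G's domain is down to {9}, so G = 9. Eliminate 9 elsewhere: F.
Determined: A=14, E=11, G=9. The other variables each still have more than one consistent value. That makes 3.

3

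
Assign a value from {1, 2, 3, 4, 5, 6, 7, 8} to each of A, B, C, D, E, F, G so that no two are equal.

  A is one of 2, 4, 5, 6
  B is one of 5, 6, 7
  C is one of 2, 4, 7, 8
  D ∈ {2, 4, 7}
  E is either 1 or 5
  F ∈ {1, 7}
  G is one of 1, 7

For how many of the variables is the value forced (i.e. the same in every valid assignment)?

The 7 variables draw from only 7 values {1, 2, 4, 5, 6, 7, 8}, so each is used; only C can be 8, hence C = 8.
F and G between them cover only {1, 7} — a naked pair. Remove those values from B, D, E.
E has just one choice, so E = 5. Eliminate 5 elsewhere: A, B.
B's domain is down to {6}, so B = 6. Remove 6 from A.
Determined: B=6, C=8, E=5. The other variables each still have more than one consistent value. That makes 3.

3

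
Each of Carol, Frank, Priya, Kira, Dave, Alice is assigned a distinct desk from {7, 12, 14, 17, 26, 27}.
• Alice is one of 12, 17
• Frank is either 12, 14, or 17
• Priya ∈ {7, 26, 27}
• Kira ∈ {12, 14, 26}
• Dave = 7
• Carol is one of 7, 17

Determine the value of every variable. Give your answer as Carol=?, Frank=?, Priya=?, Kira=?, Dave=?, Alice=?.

Carol=17, Frank=14, Priya=27, Kira=26, Dave=7, Alice=12

Dave has just one choice, so Dave = 7. Strike 7 from Carol, Priya.
Carol's domain is down to {17}, so Carol = 17. Strike 17 from Frank, Alice.
That leaves Alice = 12. So Frank, Kira can't be 12.
That leaves Frank = 14. Strike 14 from Kira.
That leaves Kira = 26. Strike 26 from Priya.
That leaves Priya = 27.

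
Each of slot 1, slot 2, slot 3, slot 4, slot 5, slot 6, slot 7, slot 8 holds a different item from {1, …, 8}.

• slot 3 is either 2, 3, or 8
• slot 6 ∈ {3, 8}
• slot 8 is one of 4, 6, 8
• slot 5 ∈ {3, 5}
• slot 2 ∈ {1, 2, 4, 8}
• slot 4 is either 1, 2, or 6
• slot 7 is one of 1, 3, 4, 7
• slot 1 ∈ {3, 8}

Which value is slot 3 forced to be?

2

The 8 variables together cover exactly {1, 2, 3, 4, 5, 6, 7, 8} — 8 values for 8 variables — and 5 appears only in slot 5's list, so slot 5 = 5.
Among the 7 still-open variables, 7 fits only slot 7 (and all 7 values in {1, 2, 3, 4, 6, 7, 8} must be used), so slot 7 = 7.
slot 1 and slot 6 share exactly the 2 values {3, 8}; by pigeonhole those values go to them, so strike 3, 8 from slot 2, slot 3, slot 8.
So slot 3 = 2.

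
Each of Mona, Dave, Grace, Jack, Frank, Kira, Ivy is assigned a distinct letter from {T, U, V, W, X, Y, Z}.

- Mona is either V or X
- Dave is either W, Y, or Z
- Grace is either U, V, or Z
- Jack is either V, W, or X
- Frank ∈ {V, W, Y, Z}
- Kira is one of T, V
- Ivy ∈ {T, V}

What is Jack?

W

Among the 7 variables, U fits only Grace (and all 7 values in {T, U, V, W, X, Y, Z} must be used), so Grace = U.
Kira and Ivy between them cover only {T, V} — a naked pair. Remove those values from Mona, Jack, Frank.
Mona has just one choice, so Mona = X. Eliminate X elsewhere: Jack.
So Jack = W.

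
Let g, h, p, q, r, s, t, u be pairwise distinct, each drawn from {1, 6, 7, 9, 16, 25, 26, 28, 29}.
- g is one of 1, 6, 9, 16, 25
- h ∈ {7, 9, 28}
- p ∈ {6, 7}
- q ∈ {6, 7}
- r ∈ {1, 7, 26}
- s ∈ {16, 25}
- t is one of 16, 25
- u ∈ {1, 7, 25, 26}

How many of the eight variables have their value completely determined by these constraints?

Among the 8 variables, 28 fits only h (and all 8 values in {1, 6, 7, 9, 16, 25, 26, 28} must be used), so h = 28.
The 7 still-open variables draw from only 7 values {1, 6, 7, 9, 16, 25, 26}, so each is used; only g can be 9, hence g = 9.
The 2 variables p and q are confined to {6, 7}, which locks those values in; drop them from r, u.
s and t share exactly the 2 values {16, 25}; by pigeonhole those values go to them, so strike 16, 25 from u.
Determined: g=9, h=28. The other variables each still have more than one consistent value. That makes 2.

2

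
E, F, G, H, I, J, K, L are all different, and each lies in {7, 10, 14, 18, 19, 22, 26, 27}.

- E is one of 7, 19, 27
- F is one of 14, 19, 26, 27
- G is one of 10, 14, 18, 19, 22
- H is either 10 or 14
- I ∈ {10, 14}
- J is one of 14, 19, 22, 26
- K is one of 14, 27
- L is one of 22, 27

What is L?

22

Among the 8 variables, 7 fits only E (and all 8 values in {7, 10, 14, 18, 19, 22, 26, 27} must be used), so E = 7.
The 7 still-open variables together cover exactly {10, 14, 18, 19, 22, 26, 27} — 7 values for 7 variables — and 18 appears only in G's list, so G = 18.
H and I share exactly the 2 values {10, 14}; by pigeonhole those values go to them, so strike 10, 14 from F, J, K.
K has just one choice, so K = 27. Eliminate 27 elsewhere: F, L.
So L = 22.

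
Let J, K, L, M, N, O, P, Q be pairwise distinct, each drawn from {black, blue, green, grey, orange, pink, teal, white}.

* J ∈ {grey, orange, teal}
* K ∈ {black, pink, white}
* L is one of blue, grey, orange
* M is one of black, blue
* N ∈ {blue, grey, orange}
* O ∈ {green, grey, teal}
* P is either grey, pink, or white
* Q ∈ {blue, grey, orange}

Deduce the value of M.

black

Among the 8 variables, green fits only O (and all 8 values in {black, blue, green, grey, orange, pink, teal, white} must be used), so O = green.
The 7 still-open variables together cover exactly {black, blue, grey, orange, pink, teal, white} — 7 values for 7 variables — and teal appears only in J's list, so J = teal.
L, N, Q share exactly the 3 values {blue, grey, orange}; by pigeonhole those values go to them, so strike blue, grey, orange from M, P.
So M = black.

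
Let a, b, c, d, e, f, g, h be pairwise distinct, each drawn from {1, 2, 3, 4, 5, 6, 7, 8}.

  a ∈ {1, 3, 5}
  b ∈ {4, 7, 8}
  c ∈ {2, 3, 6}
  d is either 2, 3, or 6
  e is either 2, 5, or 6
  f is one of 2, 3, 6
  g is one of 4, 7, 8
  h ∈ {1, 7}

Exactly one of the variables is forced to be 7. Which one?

The 3 variables c, d, f are confined to {2, 3, 6}, which locks those values in; drop them from a, e.
e's domain is down to {5}, so e = 5. Strike 5 from a.
a's domain is down to {1}, so a = 1. So h can't be 1.
So 7 goes to h.

h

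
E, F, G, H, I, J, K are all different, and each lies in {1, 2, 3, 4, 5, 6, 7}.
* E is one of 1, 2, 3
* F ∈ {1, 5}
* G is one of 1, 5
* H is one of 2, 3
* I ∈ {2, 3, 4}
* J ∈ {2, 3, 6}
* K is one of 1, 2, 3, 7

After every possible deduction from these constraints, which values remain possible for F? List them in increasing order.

The 7 variables draw from only 7 values {1, 2, 3, 4, 5, 6, 7}, so each is used; only I can be 4, hence I = 4.
The 6 still-open variables together cover exactly {1, 2, 3, 5, 6, 7} — 6 values for 6 variables — and 6 appears only in J's list, so J = 6.
The 5 still-open variables draw from only 5 values {1, 2, 3, 5, 7}, so each is used; only K can be 7, hence K = 7.
The 2 variables F and G are confined to {1, 5}, which locks those values in; drop them from E.
No further eliminations apply; F can still be any of 1, 5.

1, 5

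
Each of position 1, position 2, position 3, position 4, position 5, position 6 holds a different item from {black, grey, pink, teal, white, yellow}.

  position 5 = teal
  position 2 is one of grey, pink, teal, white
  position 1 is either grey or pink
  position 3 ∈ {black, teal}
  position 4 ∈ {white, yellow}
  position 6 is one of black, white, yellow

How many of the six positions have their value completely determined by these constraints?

2

position 5 has just one choice, so position 5 = teal. Strike teal from position 2, position 3.
position 3's domain is down to {black}, so position 3 = black. So position 6 can't be black.
position 4 and position 6 between them cover only {white, yellow} — a naked pair. Remove those values from position 2.
Determined: position 3=black, position 5=teal. The other positions each still have more than one consistent value. That makes 2.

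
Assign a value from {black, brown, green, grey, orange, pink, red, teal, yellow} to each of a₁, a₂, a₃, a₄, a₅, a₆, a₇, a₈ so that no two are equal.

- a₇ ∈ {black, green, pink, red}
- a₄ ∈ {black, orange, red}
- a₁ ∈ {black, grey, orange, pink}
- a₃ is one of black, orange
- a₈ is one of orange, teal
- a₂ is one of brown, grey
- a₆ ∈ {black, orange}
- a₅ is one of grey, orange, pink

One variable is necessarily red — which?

a₄

The 8 variables together cover exactly {black, brown, green, grey, orange, pink, red, teal} — 8 values for 8 variables — and brown appears only in a₂'s list, so a₂ = brown.
The 7 still-open variables draw from only 7 values {black, green, grey, orange, pink, red, teal}, so each is used; only a₇ can be green, hence a₇ = green.
The 6 still-open variables together cover exactly {black, grey, orange, pink, red, teal} — 6 values for 6 variables — and red appears only in a₄'s list, so a₄ = red.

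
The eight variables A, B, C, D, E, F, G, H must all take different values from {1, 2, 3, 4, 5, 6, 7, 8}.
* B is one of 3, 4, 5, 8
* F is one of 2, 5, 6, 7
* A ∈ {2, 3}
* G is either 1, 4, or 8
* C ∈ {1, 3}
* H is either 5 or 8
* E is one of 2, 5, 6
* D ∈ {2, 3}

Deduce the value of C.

1

The 8 variables together cover exactly {1, 2, 3, 4, 5, 6, 7, 8} — 8 values for 8 variables — and 7 appears only in F's list, so F = 7.
The 7 still-open variables draw from only 7 values {1, 2, 3, 4, 5, 6, 8}, so each is used; only E can be 6, hence E = 6.
A and D share exactly the 2 values {2, 3}; by pigeonhole those values go to them, so strike 2, 3 from B, C.
So C = 1.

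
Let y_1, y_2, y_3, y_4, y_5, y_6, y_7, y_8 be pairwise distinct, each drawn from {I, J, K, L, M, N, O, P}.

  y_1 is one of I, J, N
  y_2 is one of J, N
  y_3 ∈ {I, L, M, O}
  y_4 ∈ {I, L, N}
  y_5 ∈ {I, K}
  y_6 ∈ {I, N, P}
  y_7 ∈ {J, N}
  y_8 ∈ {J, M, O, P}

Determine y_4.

L

The 8 variables together cover exactly {I, J, K, L, M, N, O, P} — 8 values for 8 variables — and K appears only in y_5's list, so y_5 = K.
The 2 variables y_2 and y_7 are confined to {J, N}, which locks those values in; drop them from y_1, y_4, y_6, y_8.
y_1 has just one choice, so y_1 = I. So y_3, y_4, y_6 can't be I.
So y_4 = L.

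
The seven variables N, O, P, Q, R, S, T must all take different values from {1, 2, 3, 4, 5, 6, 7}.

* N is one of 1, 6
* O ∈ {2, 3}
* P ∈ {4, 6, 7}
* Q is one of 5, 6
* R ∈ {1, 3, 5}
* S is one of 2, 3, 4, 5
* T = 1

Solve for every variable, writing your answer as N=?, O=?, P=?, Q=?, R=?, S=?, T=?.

N=6, O=2, P=7, Q=5, R=3, S=4, T=1

T must be 1 (only option left). Eliminate 1 elsewhere: N, R.
N must be 6 (only option left). So P, Q can't be 6.
Q's domain is down to {5}, so Q = 5. Remove 5 from R, S.
R has just one choice, so R = 3. So O, S can't be 3.
O must be 2 (only option left). Remove 2 from S.
S has just one choice, so S = 4. Remove 4 from P.
P must be 7 (only option left).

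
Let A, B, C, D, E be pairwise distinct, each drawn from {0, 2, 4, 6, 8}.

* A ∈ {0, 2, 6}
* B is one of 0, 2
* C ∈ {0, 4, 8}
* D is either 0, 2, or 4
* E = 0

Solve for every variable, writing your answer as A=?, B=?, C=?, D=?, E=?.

A=6, B=2, C=8, D=4, E=0

E has just one choice, so E = 0. So A, B, C, D can't be 0.
B has just one choice, so B = 2. Strike 2 from A, D.
That leaves D = 4. Strike 4 from C.
A's domain is down to {6}, so A = 6.
C must be 8 (only option left).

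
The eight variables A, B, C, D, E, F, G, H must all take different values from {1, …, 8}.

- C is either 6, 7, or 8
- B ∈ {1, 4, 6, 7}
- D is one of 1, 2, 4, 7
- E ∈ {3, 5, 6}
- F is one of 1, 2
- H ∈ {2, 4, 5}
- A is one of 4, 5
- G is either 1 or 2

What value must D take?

7

Among the 8 variables, 3 fits only E (and all 8 values in {1, 2, 3, 4, 5, 6, 7, 8} must be used), so E = 3.
The 7 still-open variables together cover exactly {1, 2, 4, 5, 6, 7, 8} — 7 values for 7 variables — and 8 appears only in C's list, so C = 8.
The 6 still-open variables draw from only 6 values {1, 2, 4, 5, 6, 7}, so each is used; only B can be 6, hence B = 6.
The 5 still-open variables draw from only 5 values {1, 2, 4, 5, 7}, so each is used; only D can be 7, hence D = 7.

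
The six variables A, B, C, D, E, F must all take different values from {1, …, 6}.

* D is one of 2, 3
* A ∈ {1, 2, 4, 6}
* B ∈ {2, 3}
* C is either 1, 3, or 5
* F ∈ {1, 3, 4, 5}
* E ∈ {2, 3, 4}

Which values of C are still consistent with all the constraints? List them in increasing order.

1, 5

The 6 variables together cover exactly {1, 2, 3, 4, 5, 6} — 6 values for 6 variables — and 6 appears only in A's list, so A = 6.
The 2 variables B and D are confined to {2, 3}, which locks those values in; drop them from C, E, F.
E must be 4 (only option left). Strike 4 from F.
No further eliminations apply; C can still be any of 1, 5.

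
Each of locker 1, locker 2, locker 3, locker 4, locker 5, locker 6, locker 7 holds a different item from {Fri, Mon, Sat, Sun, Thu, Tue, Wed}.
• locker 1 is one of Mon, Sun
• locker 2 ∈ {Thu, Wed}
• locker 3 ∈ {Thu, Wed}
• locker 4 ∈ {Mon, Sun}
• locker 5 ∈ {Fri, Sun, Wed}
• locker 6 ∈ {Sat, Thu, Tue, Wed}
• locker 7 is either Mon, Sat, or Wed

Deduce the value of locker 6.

Tue

The 7 variables together cover exactly {Fri, Mon, Sat, Sun, Thu, Tue, Wed} — 7 values for 7 variables — and Fri appears only in locker 5's list, so locker 5 = Fri.
The 6 still-open variables together cover exactly {Mon, Sat, Sun, Thu, Tue, Wed} — 6 values for 6 variables — and Tue appears only in locker 6's list, so locker 6 = Tue.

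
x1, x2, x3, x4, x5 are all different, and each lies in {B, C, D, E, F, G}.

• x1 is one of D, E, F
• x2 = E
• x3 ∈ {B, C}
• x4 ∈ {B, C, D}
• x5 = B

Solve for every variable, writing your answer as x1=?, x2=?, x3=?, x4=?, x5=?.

x2 must be E (only option left). Eliminate E elsewhere: x1.
That leaves x5 = B. Strike B from x3, x4.
x3's domain is down to {C}, so x3 = C. So x4 can't be C.
x4 has just one choice, so x4 = D. Remove D from x1.
x1 must be F (only option left).

x1=F, x2=E, x3=C, x4=D, x5=B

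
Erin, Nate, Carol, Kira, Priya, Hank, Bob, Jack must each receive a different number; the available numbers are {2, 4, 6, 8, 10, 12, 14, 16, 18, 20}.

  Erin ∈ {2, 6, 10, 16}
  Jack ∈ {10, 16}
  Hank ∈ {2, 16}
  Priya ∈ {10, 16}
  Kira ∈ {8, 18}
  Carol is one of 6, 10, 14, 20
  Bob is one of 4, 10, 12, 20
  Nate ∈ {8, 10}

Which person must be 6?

Erin

The 2 variables Priya and Jack are confined to {10, 16}, which locks those values in; drop them from Erin, Nate, Carol, Hank, Bob.
Nate's domain is down to {8}, so Nate = 8. So Kira can't be 8.
That leaves Kira = 18.
Hank must be 2 (only option left). Strike 2 from Erin.
So 6 goes to Erin.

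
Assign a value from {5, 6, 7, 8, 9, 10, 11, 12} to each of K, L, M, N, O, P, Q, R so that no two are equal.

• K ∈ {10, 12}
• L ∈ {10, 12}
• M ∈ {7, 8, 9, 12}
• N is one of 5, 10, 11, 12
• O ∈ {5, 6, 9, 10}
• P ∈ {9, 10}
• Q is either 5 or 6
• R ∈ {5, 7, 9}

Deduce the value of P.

The 8 variables draw from only 8 values {5, 6, 7, 8, 9, 10, 11, 12}, so each is used; only M can be 8, hence M = 8.
The 7 still-open variables draw from only 7 values {5, 6, 7, 9, 10, 11, 12}, so each is used; only R can be 7, hence R = 7.
Among the 6 still-open variables, 11 fits only N (and all 6 values in {5, 6, 9, 10, 11, 12} must be used), so N = 11.
K and L between them cover only {10, 12} — a naked pair. Remove those values from O, P.
So P = 9.

9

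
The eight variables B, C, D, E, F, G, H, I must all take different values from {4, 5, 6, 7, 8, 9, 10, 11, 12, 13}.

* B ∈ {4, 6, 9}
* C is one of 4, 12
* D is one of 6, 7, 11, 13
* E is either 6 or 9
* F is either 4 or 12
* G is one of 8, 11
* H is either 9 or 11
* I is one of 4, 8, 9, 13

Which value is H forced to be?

Among the 8 variables, 7 fits only D (and all 8 values in {4, 6, 7, 8, 9, 11, 12, 13} must be used), so D = 7.
Among the 7 still-open variables, 13 fits only I (and all 7 values in {4, 6, 8, 9, 11, 12, 13} must be used), so I = 13.
The 6 still-open variables together cover exactly {4, 6, 8, 9, 11, 12} — 6 values for 6 variables — and 8 appears only in G's list, so G = 8.
The 5 still-open variables together cover exactly {4, 6, 9, 11, 12} — 5 values for 5 variables — and 11 appears only in H's list, so H = 11.

11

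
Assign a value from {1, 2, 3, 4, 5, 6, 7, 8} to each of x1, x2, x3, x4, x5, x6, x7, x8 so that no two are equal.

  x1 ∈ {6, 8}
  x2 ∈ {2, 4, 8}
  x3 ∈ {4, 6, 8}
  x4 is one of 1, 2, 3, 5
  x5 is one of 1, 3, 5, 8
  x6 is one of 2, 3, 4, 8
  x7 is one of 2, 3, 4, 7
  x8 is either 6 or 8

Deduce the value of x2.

The 8 variables draw from only 8 values {1, 2, 3, 4, 5, 6, 7, 8}, so each is used; only x7 can be 7, hence x7 = 7.
x1 and x8 share exactly the 2 values {6, 8}; by pigeonhole those values go to them, so strike 6, 8 from x2, x3, x5, x6.
x3's domain is down to {4}, so x3 = 4. Eliminate 4 elsewhere: x2, x6.
So x2 = 2.

2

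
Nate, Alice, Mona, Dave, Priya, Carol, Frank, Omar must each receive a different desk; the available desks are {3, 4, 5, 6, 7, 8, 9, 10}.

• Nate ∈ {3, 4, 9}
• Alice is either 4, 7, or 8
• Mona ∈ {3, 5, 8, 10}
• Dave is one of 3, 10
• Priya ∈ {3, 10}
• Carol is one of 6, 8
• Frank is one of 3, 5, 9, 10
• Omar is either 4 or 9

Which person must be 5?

Frank

Among the 8 variables, 6 fits only Carol (and all 8 values in {3, 4, 5, 6, 7, 8, 9, 10} must be used), so Carol = 6.
Among the 7 still-open variables, 7 fits only Alice (and all 7 values in {3, 4, 5, 7, 8, 9, 10} must be used), so Alice = 7.
The 6 still-open variables draw from only 6 values {3, 4, 5, 8, 9, 10}, so each is used; only Mona can be 8, hence Mona = 8.
The 5 still-open variables draw from only 5 values {3, 4, 5, 9, 10}, so each is used; only Frank can be 5, hence Frank = 5.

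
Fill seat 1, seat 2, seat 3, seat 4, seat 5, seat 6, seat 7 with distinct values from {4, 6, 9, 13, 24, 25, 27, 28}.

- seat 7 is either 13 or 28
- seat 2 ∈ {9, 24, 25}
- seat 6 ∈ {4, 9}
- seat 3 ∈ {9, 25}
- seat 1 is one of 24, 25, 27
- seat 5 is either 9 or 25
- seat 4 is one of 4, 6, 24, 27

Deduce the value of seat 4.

seat 3 and seat 5 between them cover only {9, 25} — a naked pair. Remove those values from seat 1, seat 2, seat 6.
seat 2 has just one choice, so seat 2 = 24. So seat 1, seat 4 can't be 24.
That leaves seat 6 = 4. Remove 4 from seat 4.
That leaves seat 1 = 27. Remove 27 from seat 4.
So seat 4 = 6.

6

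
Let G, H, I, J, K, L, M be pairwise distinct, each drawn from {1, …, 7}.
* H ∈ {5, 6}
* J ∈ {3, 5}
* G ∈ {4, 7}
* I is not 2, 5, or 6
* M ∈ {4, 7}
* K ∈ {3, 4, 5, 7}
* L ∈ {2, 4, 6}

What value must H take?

The 7 variables together cover exactly {1, 2, 3, 4, 5, 6, 7} — 7 values for 7 variables — and 1 appears only in I's list, so I = 1.
The 6 still-open variables together cover exactly {2, 3, 4, 5, 6, 7} — 6 values for 6 variables — and 2 appears only in L's list, so L = 2.
The 5 still-open variables together cover exactly {3, 4, 5, 6, 7} — 5 values for 5 variables — and 6 appears only in H's list, so H = 6.

6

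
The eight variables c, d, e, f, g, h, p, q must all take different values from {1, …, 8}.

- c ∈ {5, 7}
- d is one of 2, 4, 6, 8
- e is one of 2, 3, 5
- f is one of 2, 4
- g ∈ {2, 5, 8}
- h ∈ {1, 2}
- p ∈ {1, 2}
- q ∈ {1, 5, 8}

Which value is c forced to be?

The 8 variables together cover exactly {1, 2, 3, 4, 5, 6, 7, 8} — 8 values for 8 variables — and 3 appears only in e's list, so e = 3.
The 7 still-open variables draw from only 7 values {1, 2, 4, 5, 6, 7, 8}, so each is used; only d can be 6, hence d = 6.
The 6 still-open variables draw from only 6 values {1, 2, 4, 5, 7, 8}, so each is used; only f can be 4, hence f = 4.
The 5 still-open variables together cover exactly {1, 2, 5, 7, 8} — 5 values for 5 variables — and 7 appears only in c's list, so c = 7.

7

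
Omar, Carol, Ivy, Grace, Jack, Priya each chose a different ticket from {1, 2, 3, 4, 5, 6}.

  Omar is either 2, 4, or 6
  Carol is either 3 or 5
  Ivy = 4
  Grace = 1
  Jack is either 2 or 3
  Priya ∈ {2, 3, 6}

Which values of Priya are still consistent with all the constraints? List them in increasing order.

2, 3, 6

Ivy's domain is down to {4}, so Ivy = 4. So Omar can't be 4.
That leaves Grace = 1.
The 4 still-open variables draw from only 4 values {2, 3, 5, 6}, so each is used; only Carol can be 5, hence Carol = 5.
No further eliminations apply; Priya can still be any of 2, 3, 6.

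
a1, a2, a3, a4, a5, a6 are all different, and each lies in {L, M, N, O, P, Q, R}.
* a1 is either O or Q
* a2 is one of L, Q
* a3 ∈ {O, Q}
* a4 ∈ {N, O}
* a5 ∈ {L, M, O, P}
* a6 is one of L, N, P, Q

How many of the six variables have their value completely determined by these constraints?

The 6 variables draw from only 6 values {L, M, N, O, P, Q}, so each is used; only a5 can be M, hence a5 = M.
The 5 still-open variables together cover exactly {L, N, O, P, Q} — 5 values for 5 variables — and P appears only in a6's list, so a6 = P.
The 4 still-open variables draw from only 4 values {L, N, O, Q}, so each is used; only a2 can be L, hence a2 = L.
Among the 3 still-open variables, N fits only a4 (and all 3 values in {N, O, Q} must be used), so a4 = N.
Determined: a2=L, a4=N, a5=M, a6=P. The other variables each still have more than one consistent value. That makes 4.

4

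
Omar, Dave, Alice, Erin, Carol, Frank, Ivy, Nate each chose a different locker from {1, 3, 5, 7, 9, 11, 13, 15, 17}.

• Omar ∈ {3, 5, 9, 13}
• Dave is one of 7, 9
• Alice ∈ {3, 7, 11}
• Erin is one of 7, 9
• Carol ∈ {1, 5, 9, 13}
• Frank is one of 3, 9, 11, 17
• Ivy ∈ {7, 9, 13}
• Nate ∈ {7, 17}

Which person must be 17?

The 8 variables together cover exactly {1, 3, 5, 7, 9, 11, 13, 17} — 8 values for 8 variables — and 1 appears only in Carol's list, so Carol = 1.
The 7 still-open variables together cover exactly {3, 5, 7, 9, 11, 13, 17} — 7 values for 7 variables — and 5 appears only in Omar's list, so Omar = 5.
The 6 still-open variables draw from only 6 values {3, 7, 9, 11, 13, 17}, so each is used; only Ivy can be 13, hence Ivy = 13.
Dave and Erin between them cover only {7, 9} — a naked pair. Remove those values from Alice, Frank, Nate.
So 17 goes to Nate.

Nate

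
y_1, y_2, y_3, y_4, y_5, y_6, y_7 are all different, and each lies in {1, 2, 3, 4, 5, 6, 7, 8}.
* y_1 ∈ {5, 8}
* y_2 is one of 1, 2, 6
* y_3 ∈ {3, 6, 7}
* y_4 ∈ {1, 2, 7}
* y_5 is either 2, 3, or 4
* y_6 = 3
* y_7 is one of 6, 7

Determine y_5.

4

y_6's domain is down to {3}, so y_6 = 3. Eliminate 3 elsewhere: y_3, y_5.
The 2 variables y_3 and y_7 are confined to {6, 7}, which locks those values in; drop them from y_2, y_4.
y_2 and y_4 between them cover only {1, 2} — a naked pair. Remove those values from y_5.
So y_5 = 4.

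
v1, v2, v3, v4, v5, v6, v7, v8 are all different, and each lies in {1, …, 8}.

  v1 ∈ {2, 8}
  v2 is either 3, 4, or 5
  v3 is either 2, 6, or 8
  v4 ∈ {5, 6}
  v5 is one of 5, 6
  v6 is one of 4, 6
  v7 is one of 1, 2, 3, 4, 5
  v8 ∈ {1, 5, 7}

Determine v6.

4

Among the 8 variables, 7 fits only v8 (and all 8 values in {1, 2, 3, 4, 5, 6, 7, 8} must be used), so v8 = 7.
Among the 7 still-open variables, 1 fits only v7 (and all 7 values in {1, 2, 3, 4, 5, 6, 8} must be used), so v7 = 1.
The 6 still-open variables draw from only 6 values {2, 3, 4, 5, 6, 8}, so each is used; only v2 can be 3, hence v2 = 3.
The 5 still-open variables together cover exactly {2, 4, 5, 6, 8} — 5 values for 5 variables — and 4 appears only in v6's list, so v6 = 4.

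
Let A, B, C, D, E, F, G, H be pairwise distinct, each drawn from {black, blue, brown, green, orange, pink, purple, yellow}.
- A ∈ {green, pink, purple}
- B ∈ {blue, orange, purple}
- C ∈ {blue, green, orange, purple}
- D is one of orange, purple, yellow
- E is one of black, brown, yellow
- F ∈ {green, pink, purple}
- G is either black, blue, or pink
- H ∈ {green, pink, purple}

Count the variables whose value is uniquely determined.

3

Among the 8 variables, brown fits only E (and all 8 values in {black, blue, brown, green, orange, pink, purple, yellow} must be used), so E = brown.
The 7 still-open variables together cover exactly {black, blue, green, orange, pink, purple, yellow} — 7 values for 7 variables — and black appears only in G's list, so G = black.
The 6 still-open variables together cover exactly {blue, green, orange, pink, purple, yellow} — 6 values for 6 variables — and yellow appears only in D's list, so D = yellow.
A, F, H share exactly the 3 values {green, pink, purple}; by pigeonhole those values go to them, so strike green, pink, purple from B, C.
Determined: D=yellow, E=brown, G=black. The other variables each still have more than one consistent value. That makes 3.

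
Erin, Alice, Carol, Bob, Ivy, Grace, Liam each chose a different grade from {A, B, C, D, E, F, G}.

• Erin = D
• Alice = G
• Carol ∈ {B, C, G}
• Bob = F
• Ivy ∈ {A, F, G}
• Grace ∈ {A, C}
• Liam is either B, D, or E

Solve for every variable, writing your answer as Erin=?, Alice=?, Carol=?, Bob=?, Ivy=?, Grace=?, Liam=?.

Erin=D, Alice=G, Carol=B, Bob=F, Ivy=A, Grace=C, Liam=E

Erin must be D (only option left). Remove D from Liam.
Alice's domain is down to {G}, so Alice = G. Strike G from Carol, Ivy.
That leaves Bob = F. Eliminate F elsewhere: Ivy.
Ivy must be A (only option left). Eliminate A elsewhere: Grace.
Grace has just one choice, so Grace = C. Strike C from Carol.
That leaves Carol = B. So Liam can't be B.
Liam's domain is down to {E}, so Liam = E.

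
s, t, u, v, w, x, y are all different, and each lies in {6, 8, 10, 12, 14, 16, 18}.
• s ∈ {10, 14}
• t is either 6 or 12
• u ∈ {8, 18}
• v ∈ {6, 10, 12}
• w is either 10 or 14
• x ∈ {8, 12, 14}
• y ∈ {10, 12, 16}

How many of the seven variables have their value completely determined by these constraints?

Among the 7 variables, 16 fits only y (and all 7 values in {6, 8, 10, 12, 14, 16, 18} must be used), so y = 16.
Among the 6 still-open variables, 18 fits only u (and all 6 values in {6, 8, 10, 12, 14, 18} must be used), so u = 18.
The 5 still-open variables together cover exactly {6, 8, 10, 12, 14} — 5 values for 5 variables — and 8 appears only in x's list, so x = 8.
s and w between them cover only {10, 14} — a naked pair. Remove those values from v.
Determined: u=18, x=8, y=16. The other variables each still have more than one consistent value. That makes 3.

3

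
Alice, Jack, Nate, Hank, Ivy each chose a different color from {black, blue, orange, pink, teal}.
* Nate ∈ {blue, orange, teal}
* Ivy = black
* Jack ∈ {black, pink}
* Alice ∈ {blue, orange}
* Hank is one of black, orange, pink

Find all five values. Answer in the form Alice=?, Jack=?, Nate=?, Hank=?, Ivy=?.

Alice=blue, Jack=pink, Nate=teal, Hank=orange, Ivy=black

Ivy has just one choice, so Ivy = black. Eliminate black elsewhere: Jack, Hank.
Jack's domain is down to {pink}, so Jack = pink. So Hank can't be pink.
Hank must be orange (only option left). Strike orange from Alice, Nate.
Alice has just one choice, so Alice = blue. Strike blue from Nate.
Nate's domain is down to {teal}, so Nate = teal.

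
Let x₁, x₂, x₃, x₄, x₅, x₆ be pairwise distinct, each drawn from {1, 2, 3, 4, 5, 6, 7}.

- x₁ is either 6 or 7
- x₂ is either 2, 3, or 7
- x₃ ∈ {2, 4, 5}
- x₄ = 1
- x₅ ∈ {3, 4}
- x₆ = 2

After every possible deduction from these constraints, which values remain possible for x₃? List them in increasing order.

x₄ has just one choice, so x₄ = 1.
x₆ must be 2 (only option left). Remove 2 from x₂, x₃.
No further eliminations apply; x₃ can still be any of 4, 5.

4, 5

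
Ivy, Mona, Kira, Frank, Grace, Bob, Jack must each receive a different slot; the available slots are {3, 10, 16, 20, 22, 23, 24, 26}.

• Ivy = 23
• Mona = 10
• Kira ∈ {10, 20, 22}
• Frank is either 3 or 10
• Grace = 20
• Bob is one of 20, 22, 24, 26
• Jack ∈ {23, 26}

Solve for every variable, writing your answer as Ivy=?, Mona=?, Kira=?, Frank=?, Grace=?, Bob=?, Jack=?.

Ivy's domain is down to {23}, so Ivy = 23. Eliminate 23 elsewhere: Jack.
Mona's domain is down to {10}, so Mona = 10. So Kira, Frank can't be 10.
Frank has just one choice, so Frank = 3.
Grace must be 20 (only option left). Eliminate 20 elsewhere: Kira, Bob.
Jack's domain is down to {26}, so Jack = 26. So Bob can't be 26.
Kira's domain is down to {22}, so Kira = 22. Eliminate 22 elsewhere: Bob.
Bob's domain is down to {24}, so Bob = 24.

Ivy=23, Mona=10, Kira=22, Frank=3, Grace=20, Bob=24, Jack=26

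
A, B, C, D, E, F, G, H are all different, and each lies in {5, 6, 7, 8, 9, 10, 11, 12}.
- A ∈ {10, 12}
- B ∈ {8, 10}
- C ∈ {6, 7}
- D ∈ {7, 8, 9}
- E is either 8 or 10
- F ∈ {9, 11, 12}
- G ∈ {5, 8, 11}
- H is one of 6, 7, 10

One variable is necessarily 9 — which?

Among the 8 variables, 5 fits only G (and all 8 values in {5, 6, 7, 8, 9, 10, 11, 12} must be used), so G = 5.
The 7 still-open variables together cover exactly {6, 7, 8, 9, 10, 11, 12} — 7 values for 7 variables — and 11 appears only in F's list, so F = 11.
Among the 6 still-open variables, 9 fits only D (and all 6 values in {6, 7, 8, 9, 10, 12} must be used), so D = 9.

D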